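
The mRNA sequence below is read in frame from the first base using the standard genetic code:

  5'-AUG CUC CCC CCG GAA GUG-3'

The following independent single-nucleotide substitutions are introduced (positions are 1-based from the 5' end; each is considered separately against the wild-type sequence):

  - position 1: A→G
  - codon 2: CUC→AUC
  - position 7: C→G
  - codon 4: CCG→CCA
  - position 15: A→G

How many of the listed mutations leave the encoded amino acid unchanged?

Codon 1: AUG (Met) → GUG (Val) — missense.
Codon 2: CUC (Leu) → AUC (Ile) — missense.
Codon 3: CCC (Pro) → GCC (Ala) — missense.
Codon 4: CCG (Pro) → CCA (Pro) — synonymous.
Codon 5: GAA (Glu) → GAG (Glu) — synonymous.
Synonymous: 2 of 5.

2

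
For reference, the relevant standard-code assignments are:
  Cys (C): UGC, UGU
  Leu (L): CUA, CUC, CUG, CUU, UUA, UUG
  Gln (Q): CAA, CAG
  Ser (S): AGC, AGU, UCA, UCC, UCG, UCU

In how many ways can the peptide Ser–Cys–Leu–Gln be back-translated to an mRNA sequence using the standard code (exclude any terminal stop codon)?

144

Ser: 6 codons.
Cys: 2 codons.
Leu: 6 codons.
Gln: 2 codons.
6 × 2 × 6 × 2 = 144.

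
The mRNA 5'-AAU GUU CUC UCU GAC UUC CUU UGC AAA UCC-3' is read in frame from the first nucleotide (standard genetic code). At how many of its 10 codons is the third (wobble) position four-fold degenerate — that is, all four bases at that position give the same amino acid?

Codon 1 AAU (Asn): third position 2-fold.
Codon 2 GUU (Val): third position 4-fold.
Codon 3 CUC (Leu): third position 4-fold.
Codon 4 UCU (Ser): third position 4-fold.
Codon 5 GAC (Asp): third position 2-fold.
Codon 6 UUC (Phe): third position 2-fold.
Codon 7 CUU (Leu): third position 4-fold.
Codon 8 UGC (Cys): third position 2-fold.
Codon 9 AAA (Lys): third position 2-fold.
Codon 10 UCC (Ser): third position 4-fold.
Four-fold degenerate third positions: 5.

5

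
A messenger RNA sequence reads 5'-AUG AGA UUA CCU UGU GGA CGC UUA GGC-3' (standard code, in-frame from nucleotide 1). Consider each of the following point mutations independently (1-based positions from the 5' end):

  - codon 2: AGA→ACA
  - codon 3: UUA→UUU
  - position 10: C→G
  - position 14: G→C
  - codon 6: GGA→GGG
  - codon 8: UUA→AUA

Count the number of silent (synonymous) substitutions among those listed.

1

Codon 2: AGA (Arg) → ACA (Thr) — missense.
Codon 3: UUA (Leu) → UUU (Phe) — missense.
Codon 4: CCU (Pro) → GCU (Ala) — missense.
Codon 5: UGU (Cys) → UCU (Ser) — missense.
Codon 6: GGA (Gly) → GGG (Gly) — synonymous.
Codon 8: UUA (Leu) → AUA (Ile) — missense.
Synonymous: 1 of 6.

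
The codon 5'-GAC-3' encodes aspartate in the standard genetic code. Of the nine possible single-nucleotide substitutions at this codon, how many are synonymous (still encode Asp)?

1

Position 1: none → 0 synonymous.
Position 2: none → 0 synonymous.
Position 3: GAU → 1 synonymous.
Total: 0 + 0 + 1 = 1.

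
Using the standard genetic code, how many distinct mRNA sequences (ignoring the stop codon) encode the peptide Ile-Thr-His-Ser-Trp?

144

Ile: 3 codons.
Thr: 4 codons.
His: 2 codons.
Ser: 6 codons.
Trp: 1 codon.
3 × 4 × 2 × 6 × 1 = 144.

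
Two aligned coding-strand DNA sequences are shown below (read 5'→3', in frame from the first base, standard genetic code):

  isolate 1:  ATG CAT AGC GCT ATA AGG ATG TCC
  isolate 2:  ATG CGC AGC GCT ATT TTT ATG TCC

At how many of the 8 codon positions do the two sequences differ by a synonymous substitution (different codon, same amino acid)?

1

Codon 1: ATG Met / ATG Met — identical.
Codon 2: CAT His / CGC Arg — nonsynonymous.
Codon 3: AGC Ser / AGC Ser — identical.
Codon 4: GCT Ala / GCT Ala — identical.
Codon 5: ATA Ile / ATT Ile — synonymous.
Codon 6: AGG Arg / TTT Phe — nonsynonymous.
Codon 7: ATG Met / ATG Met — identical.
Codon 8: TCC Ser / TCC Ser — identical.
Synonymous differences: 1.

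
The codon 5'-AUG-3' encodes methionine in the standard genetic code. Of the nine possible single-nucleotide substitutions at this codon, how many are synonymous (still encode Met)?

0

Position 1: none → 0 synonymous.
Position 2: none → 0 synonymous.
Position 3: none → 0 synonymous.
Total: 0 + 0 + 0 = 0.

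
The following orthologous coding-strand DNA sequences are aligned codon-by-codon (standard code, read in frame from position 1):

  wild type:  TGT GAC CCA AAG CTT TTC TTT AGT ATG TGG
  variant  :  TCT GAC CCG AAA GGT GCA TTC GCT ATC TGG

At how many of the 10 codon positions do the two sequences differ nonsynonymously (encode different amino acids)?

5

Codon 1: TGT Cys / TCT Ser — nonsynonymous.
Codon 2: GAC Asp / GAC Asp — identical.
Codon 3: CCA Pro / CCG Pro — synonymous.
Codon 4: AAG Lys / AAA Lys — synonymous.
Codon 5: CTT Leu / GGT Gly — nonsynonymous.
Codon 6: TTC Phe / GCA Ala — nonsynonymous.
Codon 7: TTT Phe / TTC Phe — synonymous.
Codon 8: AGT Ser / GCT Ala — nonsynonymous.
Codon 9: ATG Met / ATC Ile — nonsynonymous.
Codon 10: TGG Trp / TGG Trp — identical.
Nonsynonymous differences: 5.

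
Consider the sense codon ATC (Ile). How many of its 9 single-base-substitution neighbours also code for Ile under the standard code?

2

Position 1: none → 0 synonymous.
Position 2: none → 0 synonymous.
Position 3: ATT, ATA → 2 synonymous.
Total: 0 + 0 + 2 = 2.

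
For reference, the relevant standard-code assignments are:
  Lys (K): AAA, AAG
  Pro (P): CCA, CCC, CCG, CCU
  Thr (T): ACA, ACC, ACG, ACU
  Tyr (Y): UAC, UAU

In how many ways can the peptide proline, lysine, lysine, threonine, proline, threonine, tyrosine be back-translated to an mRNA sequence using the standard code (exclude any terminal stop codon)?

Pro: 4 codons.
Lys: 2 codons.
Lys: 2 codons.
Thr: 4 codons.
Pro: 4 codons.
Thr: 4 codons.
Tyr: 2 codons.
4 × 2 × 2 × 4 × 4 × 4 × 2 = 2048.

2048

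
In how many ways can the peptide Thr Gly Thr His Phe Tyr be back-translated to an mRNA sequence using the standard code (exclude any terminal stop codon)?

512

Thr: 4 codons.
Gly: 4 codons.
Thr: 4 codons.
His: 2 codons.
Phe: 2 codons.
Tyr: 2 codons.
4 × 4 × 4 × 2 × 2 × 2 = 512.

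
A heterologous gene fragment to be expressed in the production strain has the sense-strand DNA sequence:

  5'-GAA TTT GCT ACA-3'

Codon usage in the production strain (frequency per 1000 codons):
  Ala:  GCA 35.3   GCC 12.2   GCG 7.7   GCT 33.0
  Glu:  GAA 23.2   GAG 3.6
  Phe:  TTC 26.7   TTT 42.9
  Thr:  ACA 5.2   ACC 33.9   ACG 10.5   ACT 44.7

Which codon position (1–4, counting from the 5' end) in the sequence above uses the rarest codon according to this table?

4

Codon 1 GAA (Glu): 23.2 per 1000.
Codon 2 TTT (Phe): 42.9 per 1000.
Codon 3 GCT (Ala): 33.0 per 1000.
Codon 4 ACA (Thr): 5.2 per 1000.
Lowest frequency is 5.2 at codon 4.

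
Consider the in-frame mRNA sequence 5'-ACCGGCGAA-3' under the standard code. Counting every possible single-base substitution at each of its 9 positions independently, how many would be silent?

7

Codon 1 (ACC, Thr): 3 synonymous substitutions.
Codon 2 (GGC, Gly): 3 synonymous substitutions.
Codon 3 (GAA, Glu): 1 synonymous substitution.
Total: 3 + 3 + 1 = 7.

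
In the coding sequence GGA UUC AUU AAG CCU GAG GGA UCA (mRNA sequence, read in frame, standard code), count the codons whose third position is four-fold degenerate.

Codon 1 GGA (Gly): third position 4-fold.
Codon 2 UUC (Phe): third position 2-fold.
Codon 3 AUU (Ile): third position 3-fold.
Codon 4 AAG (Lys): third position 2-fold.
Codon 5 CCU (Pro): third position 4-fold.
Codon 6 GAG (Glu): third position 2-fold.
Codon 7 GGA (Gly): third position 4-fold.
Codon 8 UCA (Ser): third position 4-fold.
Four-fold degenerate third positions: 4.

4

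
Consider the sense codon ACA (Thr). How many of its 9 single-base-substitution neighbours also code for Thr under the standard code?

Position 1: none → 0 synonymous.
Position 2: none → 0 synonymous.
Position 3: ACT, ACC, ACG → 3 synonymous.
Total: 0 + 0 + 3 = 3.

3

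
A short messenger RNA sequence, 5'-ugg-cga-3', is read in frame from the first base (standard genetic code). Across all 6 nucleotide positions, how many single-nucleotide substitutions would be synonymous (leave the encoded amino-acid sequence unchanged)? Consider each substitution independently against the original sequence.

Codon 1 (UGG, Trp): 0 synonymous substitutions.
Codon 2 (CGA, Arg): 4 synonymous substitutions.
Total: 0 + 4 = 4.

4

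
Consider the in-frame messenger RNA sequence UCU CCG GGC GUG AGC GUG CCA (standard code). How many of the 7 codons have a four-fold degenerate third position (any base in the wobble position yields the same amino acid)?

6

Codon 1 UCU (Ser): third position 4-fold.
Codon 2 CCG (Pro): third position 4-fold.
Codon 3 GGC (Gly): third position 4-fold.
Codon 4 GUG (Val): third position 4-fold.
Codon 5 AGC (Ser): third position 2-fold.
Codon 6 GUG (Val): third position 4-fold.
Codon 7 CCA (Pro): third position 4-fold.
Four-fold degenerate third positions: 6.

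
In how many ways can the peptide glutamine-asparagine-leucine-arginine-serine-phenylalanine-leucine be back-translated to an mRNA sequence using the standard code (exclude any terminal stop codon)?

Gln: 2 codons.
Asn: 2 codons.
Leu: 6 codons.
Arg: 6 codons.
Ser: 6 codons.
Phe: 2 codons.
Leu: 6 codons.
2 × 2 × 6 × 6 × 6 × 2 × 6 = 10368.

10368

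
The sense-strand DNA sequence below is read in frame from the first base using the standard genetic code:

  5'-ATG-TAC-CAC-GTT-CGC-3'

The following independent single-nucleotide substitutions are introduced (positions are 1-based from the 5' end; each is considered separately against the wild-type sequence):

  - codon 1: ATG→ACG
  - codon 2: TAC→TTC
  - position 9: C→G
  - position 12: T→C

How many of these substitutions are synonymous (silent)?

1

Codon 1: ATG (Met) → ACG (Thr) — missense.
Codon 2: TAC (Tyr) → TTC (Phe) — missense.
Codon 3: CAC (His) → CAG (Gln) — missense.
Codon 4: GTT (Val) → GTC (Val) — synonymous.
Synonymous: 1 of 4.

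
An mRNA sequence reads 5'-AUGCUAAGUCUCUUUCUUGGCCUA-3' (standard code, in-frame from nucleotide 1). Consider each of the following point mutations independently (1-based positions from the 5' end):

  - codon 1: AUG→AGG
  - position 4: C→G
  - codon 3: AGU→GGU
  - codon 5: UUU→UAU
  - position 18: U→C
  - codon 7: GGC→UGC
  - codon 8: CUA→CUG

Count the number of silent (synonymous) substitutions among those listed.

2

Codon 1: AUG (Met) → AGG (Arg) — missense.
Codon 2: CUA (Leu) → GUA (Val) — missense.
Codon 3: AGU (Ser) → GGU (Gly) — missense.
Codon 5: UUU (Phe) → UAU (Tyr) — missense.
Codon 6: CUU (Leu) → CUC (Leu) — synonymous.
Codon 7: GGC (Gly) → UGC (Cys) — missense.
Codon 8: CUA (Leu) → CUG (Leu) — synonymous.
Synonymous: 2 of 7.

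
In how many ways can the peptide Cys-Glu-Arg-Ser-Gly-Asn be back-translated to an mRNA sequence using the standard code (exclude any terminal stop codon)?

Cys: 2 codons.
Glu: 2 codons.
Arg: 6 codons.
Ser: 6 codons.
Gly: 4 codons.
Asn: 2 codons.
2 × 2 × 6 × 6 × 4 × 2 = 1152.

1152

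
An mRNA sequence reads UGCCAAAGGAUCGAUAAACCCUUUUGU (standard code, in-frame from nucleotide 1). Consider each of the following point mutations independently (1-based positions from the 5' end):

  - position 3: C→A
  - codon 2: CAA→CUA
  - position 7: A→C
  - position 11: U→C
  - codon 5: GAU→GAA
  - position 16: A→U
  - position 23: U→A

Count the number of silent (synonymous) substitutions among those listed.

Codon 1: UGC (Cys) → UGA (Stop) — nonsense.
Codon 2: CAA (Gln) → CUA (Leu) — missense.
Codon 3: AGG (Arg) → CGG (Arg) — synonymous.
Codon 4: AUC (Ile) → ACC (Thr) — missense.
Codon 5: GAU (Asp) → GAA (Glu) — missense.
Codon 6: AAA (Lys) → UAA (Stop) — nonsense.
Codon 8: UUU (Phe) → UAU (Tyr) — missense.
Synonymous: 1 of 7.

1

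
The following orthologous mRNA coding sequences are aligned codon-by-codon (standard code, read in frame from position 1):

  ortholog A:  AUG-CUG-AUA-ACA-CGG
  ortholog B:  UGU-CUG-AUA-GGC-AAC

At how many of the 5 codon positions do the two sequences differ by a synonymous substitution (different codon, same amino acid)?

Codon 1: AUG Met / UGU Cys — nonsynonymous.
Codon 2: CUG Leu / CUG Leu — identical.
Codon 3: AUA Ile / AUA Ile — identical.
Codon 4: ACA Thr / GGC Gly — nonsynonymous.
Codon 5: CGG Arg / AAC Asn — nonsynonymous.
Synonymous differences: 0.

0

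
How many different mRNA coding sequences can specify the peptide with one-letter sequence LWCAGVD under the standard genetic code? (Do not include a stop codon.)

1536

Leu: 6 codons.
Trp: 1 codon.
Cys: 2 codons.
Ala: 4 codons.
Gly: 4 codons.
Val: 4 codons.
Asp: 2 codons.
6 × 1 × 2 × 4 × 4 × 4 × 2 = 1536.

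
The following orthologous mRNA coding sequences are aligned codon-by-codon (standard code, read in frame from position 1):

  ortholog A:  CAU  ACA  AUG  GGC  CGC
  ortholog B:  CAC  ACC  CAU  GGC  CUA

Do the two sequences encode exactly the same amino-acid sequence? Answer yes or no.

Codon 1: CAU His / CAC His — synonymous.
Codon 2: ACA Thr / ACC Thr — synonymous.
Codon 3: AUG Met / CAU His — nonsynonymous.
Codon 4: GGC Gly / GGC Gly — identical.
Codon 5: CGC Arg / CUA Leu — nonsynonymous.
Nonsynonymous differences: 2 → different protein.

no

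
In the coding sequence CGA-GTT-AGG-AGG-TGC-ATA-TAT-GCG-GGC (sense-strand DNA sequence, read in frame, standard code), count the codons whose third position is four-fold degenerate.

Codon 1 CGA (Arg): third position 4-fold.
Codon 2 GTT (Val): third position 4-fold.
Codon 3 AGG (Arg): third position 2-fold.
Codon 4 AGG (Arg): third position 2-fold.
Codon 5 TGC (Cys): third position 2-fold.
Codon 6 ATA (Ile): third position 3-fold.
Codon 7 TAT (Tyr): third position 2-fold.
Codon 8 GCG (Ala): third position 4-fold.
Codon 9 GGC (Gly): third position 4-fold.
Four-fold degenerate third positions: 4.

4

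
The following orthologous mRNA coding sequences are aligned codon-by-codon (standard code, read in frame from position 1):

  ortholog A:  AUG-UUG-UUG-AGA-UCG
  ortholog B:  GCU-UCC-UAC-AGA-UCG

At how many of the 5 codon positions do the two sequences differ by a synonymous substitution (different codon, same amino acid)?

0

Codon 1: AUG Met / GCU Ala — nonsynonymous.
Codon 2: UUG Leu / UCC Ser — nonsynonymous.
Codon 3: UUG Leu / UAC Tyr — nonsynonymous.
Codon 4: AGA Arg / AGA Arg — identical.
Codon 5: UCG Ser / UCG Ser — identical.
Synonymous differences: 0.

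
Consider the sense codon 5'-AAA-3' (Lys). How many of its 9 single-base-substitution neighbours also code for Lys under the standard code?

1

Position 1: none → 0 synonymous.
Position 2: none → 0 synonymous.
Position 3: AAG → 1 synonymous.
Total: 0 + 0 + 1 = 1.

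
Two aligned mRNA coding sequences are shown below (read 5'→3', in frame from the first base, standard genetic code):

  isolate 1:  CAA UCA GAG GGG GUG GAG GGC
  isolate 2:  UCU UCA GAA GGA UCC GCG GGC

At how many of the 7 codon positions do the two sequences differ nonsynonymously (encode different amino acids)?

3

Codon 1: CAA Gln / UCU Ser — nonsynonymous.
Codon 2: UCA Ser / UCA Ser — identical.
Codon 3: GAG Glu / GAA Glu — synonymous.
Codon 4: GGG Gly / GGA Gly — synonymous.
Codon 5: GUG Val / UCC Ser — nonsynonymous.
Codon 6: GAG Glu / GCG Ala — nonsynonymous.
Codon 7: GGC Gly / GGC Gly — identical.
Nonsynonymous differences: 3.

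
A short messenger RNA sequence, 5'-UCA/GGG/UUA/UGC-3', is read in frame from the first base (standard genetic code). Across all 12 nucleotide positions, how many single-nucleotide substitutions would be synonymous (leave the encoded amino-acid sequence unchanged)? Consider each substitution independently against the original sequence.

9

Codon 1 (UCA, Ser): 3 synonymous substitutions.
Codon 2 (GGG, Gly): 3 synonymous substitutions.
Codon 3 (UUA, Leu): 2 synonymous substitutions.
Codon 4 (UGC, Cys): 1 synonymous substitution.
Total: 3 + 3 + 2 + 1 = 9.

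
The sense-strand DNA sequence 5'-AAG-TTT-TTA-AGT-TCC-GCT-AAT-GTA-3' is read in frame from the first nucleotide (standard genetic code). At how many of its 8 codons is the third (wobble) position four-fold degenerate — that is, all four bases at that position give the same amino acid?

Codon 1 AAG (Lys): third position 2-fold.
Codon 2 TTT (Phe): third position 2-fold.
Codon 3 TTA (Leu): third position 2-fold.
Codon 4 AGT (Ser): third position 2-fold.
Codon 5 TCC (Ser): third position 4-fold.
Codon 6 GCT (Ala): third position 4-fold.
Codon 7 AAT (Asn): third position 2-fold.
Codon 8 GTA (Val): third position 4-fold.
Four-fold degenerate third positions: 3.

3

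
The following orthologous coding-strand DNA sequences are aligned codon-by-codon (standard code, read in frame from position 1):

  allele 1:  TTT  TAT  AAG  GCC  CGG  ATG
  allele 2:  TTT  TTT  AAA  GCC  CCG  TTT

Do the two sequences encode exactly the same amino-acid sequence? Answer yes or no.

Codon 1: TTT Phe / TTT Phe — identical.
Codon 2: TAT Tyr / TTT Phe — nonsynonymous.
Codon 3: AAG Lys / AAA Lys — synonymous.
Codon 4: GCC Ala / GCC Ala — identical.
Codon 5: CGG Arg / CCG Pro — nonsynonymous.
Codon 6: ATG Met / TTT Phe — nonsynonymous.
Nonsynonymous differences: 3 → different protein.

no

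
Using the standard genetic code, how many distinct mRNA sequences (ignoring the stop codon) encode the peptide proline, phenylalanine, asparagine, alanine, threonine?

Pro: 4 codons.
Phe: 2 codons.
Asn: 2 codons.
Ala: 4 codons.
Thr: 4 codons.
4 × 2 × 2 × 4 × 4 = 256.

256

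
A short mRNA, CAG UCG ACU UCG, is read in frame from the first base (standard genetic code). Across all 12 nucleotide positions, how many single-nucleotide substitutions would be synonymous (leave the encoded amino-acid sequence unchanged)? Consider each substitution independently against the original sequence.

10

Codon 1 (CAG, Gln): 1 synonymous substitution.
Codon 2 (UCG, Ser): 3 synonymous substitutions.
Codon 3 (ACU, Thr): 3 synonymous substitutions.
Codon 4 (UCG, Ser): 3 synonymous substitutions.
Total: 1 + 3 + 3 + 3 = 10.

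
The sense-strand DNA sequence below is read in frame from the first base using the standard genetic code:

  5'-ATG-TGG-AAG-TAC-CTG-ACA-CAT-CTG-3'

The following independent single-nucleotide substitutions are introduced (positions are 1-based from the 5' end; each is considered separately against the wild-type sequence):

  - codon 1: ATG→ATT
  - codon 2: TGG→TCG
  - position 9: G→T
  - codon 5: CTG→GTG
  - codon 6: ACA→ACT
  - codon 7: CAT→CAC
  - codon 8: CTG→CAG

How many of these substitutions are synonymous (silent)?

Codon 1: ATG (Met) → ATT (Ile) — missense.
Codon 2: TGG (Trp) → TCG (Ser) — missense.
Codon 3: AAG (Lys) → AAT (Asn) — missense.
Codon 5: CTG (Leu) → GTG (Val) — missense.
Codon 6: ACA (Thr) → ACT (Thr) — synonymous.
Codon 7: CAT (His) → CAC (His) — synonymous.
Codon 8: CTG (Leu) → CAG (Gln) — missense.
Synonymous: 2 of 7.

2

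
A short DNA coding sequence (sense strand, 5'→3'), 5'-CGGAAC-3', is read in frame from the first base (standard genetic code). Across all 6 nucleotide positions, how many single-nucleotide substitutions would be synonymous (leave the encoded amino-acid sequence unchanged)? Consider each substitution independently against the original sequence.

5

Codon 1 (CGG, Arg): 4 synonymous substitutions.
Codon 2 (AAC, Asn): 1 synonymous substitution.
Total: 4 + 1 = 5.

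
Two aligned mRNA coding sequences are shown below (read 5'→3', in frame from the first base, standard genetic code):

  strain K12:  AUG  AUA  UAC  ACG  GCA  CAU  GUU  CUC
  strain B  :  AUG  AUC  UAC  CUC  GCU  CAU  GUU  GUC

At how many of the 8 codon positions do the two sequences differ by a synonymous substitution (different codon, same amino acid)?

2

Codon 1: AUG Met / AUG Met — identical.
Codon 2: AUA Ile / AUC Ile — synonymous.
Codon 3: UAC Tyr / UAC Tyr — identical.
Codon 4: ACG Thr / CUC Leu — nonsynonymous.
Codon 5: GCA Ala / GCU Ala — synonymous.
Codon 6: CAU His / CAU His — identical.
Codon 7: GUU Val / GUU Val — identical.
Codon 8: CUC Leu / GUC Val — nonsynonymous.
Synonymous differences: 2.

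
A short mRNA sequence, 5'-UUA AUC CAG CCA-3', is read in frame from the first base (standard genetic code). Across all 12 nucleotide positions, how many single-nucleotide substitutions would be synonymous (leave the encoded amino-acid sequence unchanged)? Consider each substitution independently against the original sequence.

8

Codon 1 (UUA, Leu): 2 synonymous substitutions.
Codon 2 (AUC, Ile): 2 synonymous substitutions.
Codon 3 (CAG, Gln): 1 synonymous substitution.
Codon 4 (CCA, Pro): 3 synonymous substitutions.
Total: 2 + 2 + 1 + 3 = 8.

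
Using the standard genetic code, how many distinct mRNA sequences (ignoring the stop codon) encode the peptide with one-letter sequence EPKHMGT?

Glu: 2 codons.
Pro: 4 codons.
Lys: 2 codons.
His: 2 codons.
Met: 1 codon.
Gly: 4 codons.
Thr: 4 codons.
2 × 4 × 2 × 2 × 1 × 4 × 4 = 512.

512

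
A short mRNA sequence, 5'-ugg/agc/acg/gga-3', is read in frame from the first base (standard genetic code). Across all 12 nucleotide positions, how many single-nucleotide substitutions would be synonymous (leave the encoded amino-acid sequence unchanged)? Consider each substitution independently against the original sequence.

7

Codon 1 (UGG, Trp): 0 synonymous substitutions.
Codon 2 (AGC, Ser): 1 synonymous substitution.
Codon 3 (ACG, Thr): 3 synonymous substitutions.
Codon 4 (GGA, Gly): 3 synonymous substitutions.
Total: 0 + 1 + 3 + 3 = 7.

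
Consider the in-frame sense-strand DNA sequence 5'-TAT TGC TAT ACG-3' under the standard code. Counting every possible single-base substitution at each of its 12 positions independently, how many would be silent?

6

Codon 1 (TAT, Tyr): 1 synonymous substitution.
Codon 2 (TGC, Cys): 1 synonymous substitution.
Codon 3 (TAT, Tyr): 1 synonymous substitution.
Codon 4 (ACG, Thr): 3 synonymous substitutions.
Total: 1 + 1 + 1 + 3 = 6.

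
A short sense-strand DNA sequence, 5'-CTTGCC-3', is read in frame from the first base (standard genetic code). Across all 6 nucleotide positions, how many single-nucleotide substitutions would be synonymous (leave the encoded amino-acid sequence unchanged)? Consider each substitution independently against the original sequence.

6

Codon 1 (CTT, Leu): 3 synonymous substitutions.
Codon 2 (GCC, Ala): 3 synonymous substitutions.
Total: 3 + 3 = 6.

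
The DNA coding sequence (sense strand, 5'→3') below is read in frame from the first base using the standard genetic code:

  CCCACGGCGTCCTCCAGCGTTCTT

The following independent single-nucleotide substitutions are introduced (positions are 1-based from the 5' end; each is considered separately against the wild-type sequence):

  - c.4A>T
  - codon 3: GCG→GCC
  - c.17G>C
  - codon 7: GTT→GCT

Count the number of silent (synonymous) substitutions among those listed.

1

Codon 2: ACG (Thr) → TCG (Ser) — missense.
Codon 3: GCG (Ala) → GCC (Ala) — synonymous.
Codon 6: AGC (Ser) → ACC (Thr) — missense.
Codon 7: GTT (Val) → GCT (Ala) — missense.
Synonymous: 1 of 4.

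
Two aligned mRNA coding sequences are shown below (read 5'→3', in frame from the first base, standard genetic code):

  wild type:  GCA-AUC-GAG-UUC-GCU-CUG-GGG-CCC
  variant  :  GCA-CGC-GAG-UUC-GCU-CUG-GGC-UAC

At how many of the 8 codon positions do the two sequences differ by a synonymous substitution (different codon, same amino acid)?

Codon 1: GCA Ala / GCA Ala — identical.
Codon 2: AUC Ile / CGC Arg — nonsynonymous.
Codon 3: GAG Glu / GAG Glu — identical.
Codon 4: UUC Phe / UUC Phe — identical.
Codon 5: GCU Ala / GCU Ala — identical.
Codon 6: CUG Leu / CUG Leu — identical.
Codon 7: GGG Gly / GGC Gly — synonymous.
Codon 8: CCC Pro / UAC Tyr — nonsynonymous.
Synonymous differences: 1.

1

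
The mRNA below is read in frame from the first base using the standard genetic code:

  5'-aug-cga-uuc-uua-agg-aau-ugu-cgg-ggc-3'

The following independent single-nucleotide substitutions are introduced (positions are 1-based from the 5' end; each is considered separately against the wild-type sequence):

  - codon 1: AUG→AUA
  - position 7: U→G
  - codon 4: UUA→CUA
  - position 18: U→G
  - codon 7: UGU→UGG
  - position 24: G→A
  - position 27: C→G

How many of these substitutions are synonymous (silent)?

Codon 1: AUG (Met) → AUA (Ile) — missense.
Codon 3: UUC (Phe) → GUC (Val) — missense.
Codon 4: UUA (Leu) → CUA (Leu) — synonymous.
Codon 6: AAU (Asn) → AAG (Lys) — missense.
Codon 7: UGU (Cys) → UGG (Trp) — missense.
Codon 8: CGG (Arg) → CGA (Arg) — synonymous.
Codon 9: GGC (Gly) → GGG (Gly) — synonymous.
Synonymous: 3 of 7.

3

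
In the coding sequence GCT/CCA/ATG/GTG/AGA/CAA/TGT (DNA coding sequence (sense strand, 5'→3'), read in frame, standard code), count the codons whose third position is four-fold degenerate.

3

Codon 1 GCT (Ala): third position 4-fold.
Codon 2 CCA (Pro): third position 4-fold.
Codon 3 ATG (Met): third position 1-fold.
Codon 4 GTG (Val): third position 4-fold.
Codon 5 AGA (Arg): third position 2-fold.
Codon 6 CAA (Gln): third position 2-fold.
Codon 7 TGT (Cys): third position 2-fold.
Four-fold degenerate third positions: 3.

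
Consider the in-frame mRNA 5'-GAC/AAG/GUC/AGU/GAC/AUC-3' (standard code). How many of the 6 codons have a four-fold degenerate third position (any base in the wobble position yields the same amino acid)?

1

Codon 1 GAC (Asp): third position 2-fold.
Codon 2 AAG (Lys): third position 2-fold.
Codon 3 GUC (Val): third position 4-fold.
Codon 4 AGU (Ser): third position 2-fold.
Codon 5 GAC (Asp): third position 2-fold.
Codon 6 AUC (Ile): third position 3-fold.
Four-fold degenerate third positions: 1.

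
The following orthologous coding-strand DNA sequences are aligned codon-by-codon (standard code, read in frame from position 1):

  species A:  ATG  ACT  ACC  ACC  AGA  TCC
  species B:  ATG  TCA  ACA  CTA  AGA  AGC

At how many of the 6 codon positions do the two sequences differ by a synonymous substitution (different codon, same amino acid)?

Codon 1: ATG Met / ATG Met — identical.
Codon 2: ACT Thr / TCA Ser — nonsynonymous.
Codon 3: ACC Thr / ACA Thr — synonymous.
Codon 4: ACC Thr / CTA Leu — nonsynonymous.
Codon 5: AGA Arg / AGA Arg — identical.
Codon 6: TCC Ser / AGC Ser — synonymous.
Synonymous differences: 2.

2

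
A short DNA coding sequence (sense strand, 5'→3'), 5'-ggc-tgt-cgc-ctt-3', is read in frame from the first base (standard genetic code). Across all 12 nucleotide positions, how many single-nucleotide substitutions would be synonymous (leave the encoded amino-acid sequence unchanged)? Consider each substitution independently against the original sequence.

10

Codon 1 (GGC, Gly): 3 synonymous substitutions.
Codon 2 (TGT, Cys): 1 synonymous substitution.
Codon 3 (CGC, Arg): 3 synonymous substitutions.
Codon 4 (CTT, Leu): 3 synonymous substitutions.
Total: 3 + 1 + 3 + 3 = 10.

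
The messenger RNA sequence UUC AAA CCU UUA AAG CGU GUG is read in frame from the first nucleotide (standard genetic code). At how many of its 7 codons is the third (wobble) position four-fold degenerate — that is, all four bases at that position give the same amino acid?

3

Codon 1 UUC (Phe): third position 2-fold.
Codon 2 AAA (Lys): third position 2-fold.
Codon 3 CCU (Pro): third position 4-fold.
Codon 4 UUA (Leu): third position 2-fold.
Codon 5 AAG (Lys): third position 2-fold.
Codon 6 CGU (Arg): third position 4-fold.
Codon 7 GUG (Val): third position 4-fold.
Four-fold degenerate third positions: 3.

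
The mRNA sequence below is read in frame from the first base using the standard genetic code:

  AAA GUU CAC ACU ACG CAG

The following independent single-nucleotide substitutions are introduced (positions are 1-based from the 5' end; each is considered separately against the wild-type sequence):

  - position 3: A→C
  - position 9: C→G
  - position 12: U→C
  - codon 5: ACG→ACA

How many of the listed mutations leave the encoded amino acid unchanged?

Codon 1: AAA (Lys) → AAC (Asn) — missense.
Codon 3: CAC (His) → CAG (Gln) — missense.
Codon 4: ACU (Thr) → ACC (Thr) — synonymous.
Codon 5: ACG (Thr) → ACA (Thr) — synonymous.
Synonymous: 2 of 4.

2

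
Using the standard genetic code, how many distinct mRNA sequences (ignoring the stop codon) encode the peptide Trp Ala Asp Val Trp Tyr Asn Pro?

Trp: 1 codon.
Ala: 4 codons.
Asp: 2 codons.
Val: 4 codons.
Trp: 1 codon.
Tyr: 2 codons.
Asn: 2 codons.
Pro: 4 codons.
1 × 4 × 2 × 4 × 1 × 2 × 2 × 4 = 512.

512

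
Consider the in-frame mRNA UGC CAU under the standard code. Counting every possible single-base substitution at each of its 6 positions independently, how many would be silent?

Codon 1 (UGC, Cys): 1 synonymous substitution.
Codon 2 (CAU, His): 1 synonymous substitution.
Total: 1 + 1 = 2.

2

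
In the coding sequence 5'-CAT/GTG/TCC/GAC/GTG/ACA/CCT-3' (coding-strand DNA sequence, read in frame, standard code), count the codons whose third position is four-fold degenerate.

Codon 1 CAT (His): third position 2-fold.
Codon 2 GTG (Val): third position 4-fold.
Codon 3 TCC (Ser): third position 4-fold.
Codon 4 GAC (Asp): third position 2-fold.
Codon 5 GTG (Val): third position 4-fold.
Codon 6 ACA (Thr): third position 4-fold.
Codon 7 CCT (Pro): third position 4-fold.
Four-fold degenerate third positions: 5.

5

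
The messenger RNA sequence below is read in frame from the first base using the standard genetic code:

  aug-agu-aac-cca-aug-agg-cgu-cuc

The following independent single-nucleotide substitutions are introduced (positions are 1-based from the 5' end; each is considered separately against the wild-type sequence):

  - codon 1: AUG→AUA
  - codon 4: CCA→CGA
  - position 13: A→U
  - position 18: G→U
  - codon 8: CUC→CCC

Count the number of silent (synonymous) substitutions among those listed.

Codon 1: AUG (Met) → AUA (Ile) — missense.
Codon 4: CCA (Pro) → CGA (Arg) — missense.
Codon 5: AUG (Met) → UUG (Leu) — missense.
Codon 6: AGG (Arg) → AGU (Ser) — missense.
Codon 8: CUC (Leu) → CCC (Pro) — missense.
Synonymous: 0 of 5.

0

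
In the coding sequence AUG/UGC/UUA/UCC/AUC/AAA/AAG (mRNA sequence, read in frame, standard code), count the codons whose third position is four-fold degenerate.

Codon 1 AUG (Met): third position 1-fold.
Codon 2 UGC (Cys): third position 2-fold.
Codon 3 UUA (Leu): third position 2-fold.
Codon 4 UCC (Ser): third position 4-fold.
Codon 5 AUC (Ile): third position 3-fold.
Codon 6 AAA (Lys): third position 2-fold.
Codon 7 AAG (Lys): third position 2-fold.
Four-fold degenerate third positions: 1.

1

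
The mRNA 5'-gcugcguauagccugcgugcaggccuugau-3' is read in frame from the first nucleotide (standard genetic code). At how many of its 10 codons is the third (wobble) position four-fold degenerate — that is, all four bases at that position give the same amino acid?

Codon 1 GCU (Ala): third position 4-fold.
Codon 2 GCG (Ala): third position 4-fold.
Codon 3 UAU (Tyr): third position 2-fold.
Codon 4 AGC (Ser): third position 2-fold.
Codon 5 CUG (Leu): third position 4-fold.
Codon 6 CGU (Arg): third position 4-fold.
Codon 7 GCA (Ala): third position 4-fold.
Codon 8 GGC (Gly): third position 4-fold.
Codon 9 CUU (Leu): third position 4-fold.
Codon 10 GAU (Asp): third position 2-fold.
Four-fold degenerate third positions: 7.

7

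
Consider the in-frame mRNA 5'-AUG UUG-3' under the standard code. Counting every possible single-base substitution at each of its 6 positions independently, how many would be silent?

Codon 1 (AUG, Met): 0 synonymous substitutions.
Codon 2 (UUG, Leu): 2 synonymous substitutions.
Total: 0 + 2 = 2.

2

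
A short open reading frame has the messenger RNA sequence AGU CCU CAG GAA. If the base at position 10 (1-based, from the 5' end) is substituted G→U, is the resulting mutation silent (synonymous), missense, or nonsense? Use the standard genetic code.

Position 10 falls in codon 4: GAA → Glu.
After the substitution the codon is UAA → Stop.
The new codon is a stop codon, so this is a nonsense mutation.

nonsense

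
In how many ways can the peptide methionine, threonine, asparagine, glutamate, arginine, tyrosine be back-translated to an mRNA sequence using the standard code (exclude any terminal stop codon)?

192

Met: 1 codon.
Thr: 4 codons.
Asn: 2 codons.
Glu: 2 codons.
Arg: 6 codons.
Tyr: 2 codons.
1 × 4 × 2 × 2 × 6 × 2 = 192.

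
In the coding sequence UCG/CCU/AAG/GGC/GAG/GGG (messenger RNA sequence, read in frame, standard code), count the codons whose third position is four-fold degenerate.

Codon 1 UCG (Ser): third position 4-fold.
Codon 2 CCU (Pro): third position 4-fold.
Codon 3 AAG (Lys): third position 2-fold.
Codon 4 GGC (Gly): third position 4-fold.
Codon 5 GAG (Glu): third position 2-fold.
Codon 6 GGG (Gly): third position 4-fold.
Four-fold degenerate third positions: 4.

4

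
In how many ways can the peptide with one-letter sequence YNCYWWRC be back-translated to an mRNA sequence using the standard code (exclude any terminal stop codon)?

Tyr: 2 codons.
Asn: 2 codons.
Cys: 2 codons.
Tyr: 2 codons.
Trp: 1 codon.
Trp: 1 codon.
Arg: 6 codons.
Cys: 2 codons.
2 × 2 × 2 × 2 × 1 × 1 × 6 × 2 = 192.

192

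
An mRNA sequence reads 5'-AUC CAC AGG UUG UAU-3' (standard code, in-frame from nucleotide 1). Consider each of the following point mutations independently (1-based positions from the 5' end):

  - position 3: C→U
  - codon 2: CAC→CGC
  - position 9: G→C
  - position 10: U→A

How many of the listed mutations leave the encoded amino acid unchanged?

Codon 1: AUC (Ile) → AUU (Ile) — synonymous.
Codon 2: CAC (His) → CGC (Arg) — missense.
Codon 3: AGG (Arg) → AGC (Ser) — missense.
Codon 4: UUG (Leu) → AUG (Met) — missense.
Synonymous: 1 of 4.

1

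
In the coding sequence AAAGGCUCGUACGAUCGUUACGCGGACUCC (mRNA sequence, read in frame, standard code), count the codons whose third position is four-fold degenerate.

5

Codon 1 AAA (Lys): third position 2-fold.
Codon 2 GGC (Gly): third position 4-fold.
Codon 3 UCG (Ser): third position 4-fold.
Codon 4 UAC (Tyr): third position 2-fold.
Codon 5 GAU (Asp): third position 2-fold.
Codon 6 CGU (Arg): third position 4-fold.
Codon 7 UAC (Tyr): third position 2-fold.
Codon 8 GCG (Ala): third position 4-fold.
Codon 9 GAC (Asp): third position 2-fold.
Codon 10 UCC (Ser): third position 4-fold.
Four-fold degenerate third positions: 5.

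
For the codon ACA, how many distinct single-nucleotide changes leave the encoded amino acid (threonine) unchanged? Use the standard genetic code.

Position 1: none → 0 synonymous.
Position 2: none → 0 synonymous.
Position 3: ACU, ACC, ACG → 3 synonymous.
Total: 0 + 0 + 3 = 3.

3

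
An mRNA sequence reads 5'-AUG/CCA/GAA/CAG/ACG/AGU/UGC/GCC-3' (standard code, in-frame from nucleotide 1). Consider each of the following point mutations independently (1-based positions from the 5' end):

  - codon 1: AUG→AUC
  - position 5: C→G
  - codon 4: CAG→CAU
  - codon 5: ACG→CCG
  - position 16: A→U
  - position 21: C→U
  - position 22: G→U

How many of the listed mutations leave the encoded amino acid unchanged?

Codon 1: AUG (Met) → AUC (Ile) — missense.
Codon 2: CCA (Pro) → CGA (Arg) — missense.
Codon 4: CAG (Gln) → CAU (His) — missense.
Codon 5: ACG (Thr) → CCG (Pro) — missense.
Codon 6: AGU (Ser) → UGU (Cys) — missense.
Codon 7: UGC (Cys) → UGU (Cys) — synonymous.
Codon 8: GCC (Ala) → UCC (Ser) — missense.
Synonymous: 1 of 7.

1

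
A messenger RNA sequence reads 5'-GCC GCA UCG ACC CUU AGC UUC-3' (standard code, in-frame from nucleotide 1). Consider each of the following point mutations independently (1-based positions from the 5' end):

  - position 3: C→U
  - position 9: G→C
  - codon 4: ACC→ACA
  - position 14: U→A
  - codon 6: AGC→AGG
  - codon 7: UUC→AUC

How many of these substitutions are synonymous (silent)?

3

Codon 1: GCC (Ala) → GCU (Ala) — synonymous.
Codon 3: UCG (Ser) → UCC (Ser) — synonymous.
Codon 4: ACC (Thr) → ACA (Thr) — synonymous.
Codon 5: CUU (Leu) → CAU (His) — missense.
Codon 6: AGC (Ser) → AGG (Arg) — missense.
Codon 7: UUC (Phe) → AUC (Ile) — missense.
Synonymous: 3 of 6.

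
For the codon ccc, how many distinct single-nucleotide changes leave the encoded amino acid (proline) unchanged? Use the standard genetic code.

3

Position 1: none → 0 synonymous.
Position 2: none → 0 synonymous.
Position 3: CCU, CCA, CCG → 3 synonymous.
Total: 0 + 0 + 3 = 3.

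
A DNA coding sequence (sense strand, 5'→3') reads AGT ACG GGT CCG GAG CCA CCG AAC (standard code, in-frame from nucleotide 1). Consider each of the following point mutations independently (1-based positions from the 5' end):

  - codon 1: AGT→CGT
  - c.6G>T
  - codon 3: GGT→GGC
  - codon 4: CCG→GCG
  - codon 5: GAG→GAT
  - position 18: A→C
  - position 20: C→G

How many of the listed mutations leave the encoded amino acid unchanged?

Codon 1: AGT (Ser) → CGT (Arg) — missense.
Codon 2: ACG (Thr) → ACT (Thr) — synonymous.
Codon 3: GGT (Gly) → GGC (Gly) — synonymous.
Codon 4: CCG (Pro) → GCG (Ala) — missense.
Codon 5: GAG (Glu) → GAT (Asp) — missense.
Codon 6: CCA (Pro) → CCC (Pro) — synonymous.
Codon 7: CCG (Pro) → CGG (Arg) — missense.
Synonymous: 3 of 7.

3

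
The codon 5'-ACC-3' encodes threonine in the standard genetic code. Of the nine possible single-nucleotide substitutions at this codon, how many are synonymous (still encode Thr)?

Position 1: none → 0 synonymous.
Position 2: none → 0 synonymous.
Position 3: ACU, ACA, ACG → 3 synonymous.
Total: 0 + 0 + 3 = 3.

3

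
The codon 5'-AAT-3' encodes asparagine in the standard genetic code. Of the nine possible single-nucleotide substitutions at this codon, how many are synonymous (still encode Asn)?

1

Position 1: none → 0 synonymous.
Position 2: none → 0 synonymous.
Position 3: AAC → 1 synonymous.
Total: 0 + 0 + 1 = 1.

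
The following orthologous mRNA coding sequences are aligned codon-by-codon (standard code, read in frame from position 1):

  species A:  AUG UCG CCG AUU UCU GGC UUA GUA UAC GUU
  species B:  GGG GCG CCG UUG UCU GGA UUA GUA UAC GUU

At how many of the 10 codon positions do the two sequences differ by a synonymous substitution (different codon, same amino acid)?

Codon 1: AUG Met / GGG Gly — nonsynonymous.
Codon 2: UCG Ser / GCG Ala — nonsynonymous.
Codon 3: CCG Pro / CCG Pro — identical.
Codon 4: AUU Ile / UUG Leu — nonsynonymous.
Codon 5: UCU Ser / UCU Ser — identical.
Codon 6: GGC Gly / GGA Gly — synonymous.
Codon 7: UUA Leu / UUA Leu — identical.
Codon 8: GUA Val / GUA Val — identical.
Codon 9: UAC Tyr / UAC Tyr — identical.
Codon 10: GUU Val / GUU Val — identical.
Synonymous differences: 1.

1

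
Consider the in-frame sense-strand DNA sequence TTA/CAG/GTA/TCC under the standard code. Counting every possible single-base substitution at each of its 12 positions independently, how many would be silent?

9

Codon 1 (TTA, Leu): 2 synonymous substitutions.
Codon 2 (CAG, Gln): 1 synonymous substitution.
Codon 3 (GTA, Val): 3 synonymous substitutions.
Codon 4 (TCC, Ser): 3 synonymous substitutions.
Total: 2 + 1 + 3 + 3 = 9.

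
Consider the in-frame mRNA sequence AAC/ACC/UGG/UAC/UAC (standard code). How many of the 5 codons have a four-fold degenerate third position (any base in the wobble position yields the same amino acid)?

Codon 1 AAC (Asn): third position 2-fold.
Codon 2 ACC (Thr): third position 4-fold.
Codon 3 UGG (Trp): third position 1-fold.
Codon 4 UAC (Tyr): third position 2-fold.
Codon 5 UAC (Tyr): third position 2-fold.
Four-fold degenerate third positions: 1.

1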